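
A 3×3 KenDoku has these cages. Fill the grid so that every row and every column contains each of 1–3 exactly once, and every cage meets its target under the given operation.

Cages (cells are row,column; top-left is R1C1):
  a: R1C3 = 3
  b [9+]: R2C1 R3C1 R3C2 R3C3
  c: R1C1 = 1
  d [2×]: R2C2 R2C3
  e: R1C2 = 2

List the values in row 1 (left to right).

Cage c is a single given cell, so R1C1 = 1.
Cage e is given, which forces R1C2 = 2.
Cage a is given, which forces R1C3 = 3.
The 4 cells of cage b must have sum 9; hence R2C1 = 3.
Column 2 already has 2, leaving R2C2 = 1.
Row 2 now contains 1, so R2C3 = 2.
Column 1 now contains 1, which forces R3C1 = 2.
Column 2 already has 1, leaving R3C2 = 3.
2 is placed in column 3, so R3C3 = 1.
Completed grid: 1 2 3 / 3 1 2 / 2 3 1.

1 2 3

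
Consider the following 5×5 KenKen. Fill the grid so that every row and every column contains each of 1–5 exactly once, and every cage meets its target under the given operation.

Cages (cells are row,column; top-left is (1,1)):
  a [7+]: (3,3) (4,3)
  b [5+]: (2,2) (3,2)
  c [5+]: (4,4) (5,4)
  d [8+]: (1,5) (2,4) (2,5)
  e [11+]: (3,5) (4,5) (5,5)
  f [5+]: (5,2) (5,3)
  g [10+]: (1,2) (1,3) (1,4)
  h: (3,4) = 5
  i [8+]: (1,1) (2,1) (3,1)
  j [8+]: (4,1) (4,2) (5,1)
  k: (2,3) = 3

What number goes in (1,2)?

5

K is a freebie, which forces (2,3) = 3.
Cage h is given; hence (3,4) = 5.
The two cells of cage a must have sum 7, which forces (3,3) = 2.
2 is placed in row 3, which forces (3,5) = 4.
Cage a needs two cells with sum 7, leaving (4,3) = 5.
Row 4 now contains 5, which forces (4,5) = 2.
Column 5 now contains 2, leaving (5,5) = 5.
Cage g has sum 10; hence (1,2) = 5.
Cage d has sum 8, which forces (1,5) = 3.
Cage d has sum 8, so (2,4) = 4.
5 is placed in column 5, leaving (2,5) = 1.
Cage i needs sum 8, so (1,1) = 2.
Cage g has sum 10; hence (1,3) = 4.
Column 4 already has 4, so (1,4) = 1.
The 3 cells of cage i must have sum 8, leaving (2,1) = 5.
4 is placed in row 2, which forces (2,2) = 2.
The 3 cells of cage i must have sum 8; hence (3,1) = 1.
The two cells of cage b must have sum 5, so (3,2) = 3.
Cage c needs two cells with sum 5, leaving (4,4) = 3.
Column 3 already has 4, so (5,3) = 1.
The two cells of cage c must have sum 5, so (5,4) = 2.
Row 4 now contains 3, which forces (4,1) = 4.
The 3 cells of cage j must have sum 8, leaving (4,2) = 1.
The 3 cells of cage j must have sum 8, which forces (5,1) = 3.
1 is placed in row 5, so (5,2) = 4.
Filled in: 2 5 4 1 3 / 5 2 3 4 1 / 1 3 2 5 4 / 4 1 5 3 2 / 3 4 1 2 5.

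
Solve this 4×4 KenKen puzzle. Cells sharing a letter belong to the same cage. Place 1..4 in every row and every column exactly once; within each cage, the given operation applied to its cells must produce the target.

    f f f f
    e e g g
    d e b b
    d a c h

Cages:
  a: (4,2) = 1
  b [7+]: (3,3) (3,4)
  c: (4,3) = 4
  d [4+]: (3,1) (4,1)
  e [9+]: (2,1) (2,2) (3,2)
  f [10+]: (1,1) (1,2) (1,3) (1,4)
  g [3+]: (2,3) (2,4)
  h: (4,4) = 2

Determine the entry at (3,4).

Cage a is a single given cell, which forces (4,2) = 1.
C is a freebie, so (4,3) = 4.
Cage h is given; hence (4,4) = 2.
Cage g needs two cells with sum 3, so (2,3) = 2.
Column 4 already has 2, which forces (2,4) = 1.
The two cells of cage d must have sum 4, leaving (3,1) = 1.
Column 3 already has 4, which forces (3,3) = 3.
The two cells of cage b must have sum 7, so (3,4) = 4.
1 is placed in row 4, which forces (4,1) = 3.
3 is placed in column 3; hence (1,3) = 1.
4 is placed in column 4; hence (1,4) = 3.
3 is placed in column 1, which forces (2,1) = 4.
The 3 cells of cage e must have sum 9, so (2,2) = 3.
4 is placed in row 3, so (3,2) = 2.
4 is placed in column 1, which forces (1,1) = 2.
2 is placed in column 2; hence (1,2) = 4.
Completed grid: 2 4 1 3 / 4 3 2 1 / 1 2 3 4 / 3 1 4 2.

4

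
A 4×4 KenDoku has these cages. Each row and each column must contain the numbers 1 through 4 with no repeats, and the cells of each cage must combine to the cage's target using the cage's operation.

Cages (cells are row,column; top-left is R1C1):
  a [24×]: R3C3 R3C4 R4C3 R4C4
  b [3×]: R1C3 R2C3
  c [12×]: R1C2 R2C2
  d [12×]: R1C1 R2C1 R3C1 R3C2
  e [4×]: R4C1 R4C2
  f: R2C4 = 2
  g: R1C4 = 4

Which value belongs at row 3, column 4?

G is a freebie, leaving R1C4 = 4.
Cage f is given, which forces R2C4 = 2.
Row 1 now contains 4, which forces R1C2 = 3.
3 is placed in row 1, so R1C3 = 1.
Cage c needs two cells with product 12; hence R2C2 = 4.
1 is placed in column 3, which forces R2C3 = 3.
Column 2 now contains 4, which forces R4C2 = 1.
Row 4 already has 1, so R4C4 = 3.
Row 1 already has 1, which forces R1C1 = 2.
Row 2 already has 3; hence R2C1 = 1.
Cage d needs product 12, so R3C1 = 3.
Column 2 now contains 1, so R3C2 = 2.
Row 3 now contains 2, so R3C3 = 4.
3 is placed in column 4, so R3C4 = 1.
Row 4 already has 1, leaving R4C1 = 4.
Column 3 now contains 4, leaving R4C3 = 2.
Filled in: 2 3 1 4 / 1 4 3 2 / 3 2 4 1 / 4 1 2 3.

1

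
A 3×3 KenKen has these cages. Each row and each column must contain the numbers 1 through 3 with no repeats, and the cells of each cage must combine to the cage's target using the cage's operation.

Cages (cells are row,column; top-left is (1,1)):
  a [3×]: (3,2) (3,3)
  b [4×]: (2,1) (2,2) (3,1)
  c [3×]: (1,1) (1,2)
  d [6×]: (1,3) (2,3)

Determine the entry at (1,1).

Cage b needs product 4, so (2,1) = 1.
Cage b has product 4; hence (2,2) = 2.
Row 2 now contains 2, leaving (2,3) = 3.
Cage b has product 4, so (3,1) = 2.
3 is placed in column 3, which forces (3,3) = 1.
1 is placed in column 1, which forces (1,1) = 3.
Cage c needs two cells with product 3; hence (1,2) = 1.
3 is placed in column 3, so (1,3) = 2.
1 is placed in row 3; hence (3,2) = 3.
Completed grid: 3 1 2 / 1 2 3 / 2 3 1.

3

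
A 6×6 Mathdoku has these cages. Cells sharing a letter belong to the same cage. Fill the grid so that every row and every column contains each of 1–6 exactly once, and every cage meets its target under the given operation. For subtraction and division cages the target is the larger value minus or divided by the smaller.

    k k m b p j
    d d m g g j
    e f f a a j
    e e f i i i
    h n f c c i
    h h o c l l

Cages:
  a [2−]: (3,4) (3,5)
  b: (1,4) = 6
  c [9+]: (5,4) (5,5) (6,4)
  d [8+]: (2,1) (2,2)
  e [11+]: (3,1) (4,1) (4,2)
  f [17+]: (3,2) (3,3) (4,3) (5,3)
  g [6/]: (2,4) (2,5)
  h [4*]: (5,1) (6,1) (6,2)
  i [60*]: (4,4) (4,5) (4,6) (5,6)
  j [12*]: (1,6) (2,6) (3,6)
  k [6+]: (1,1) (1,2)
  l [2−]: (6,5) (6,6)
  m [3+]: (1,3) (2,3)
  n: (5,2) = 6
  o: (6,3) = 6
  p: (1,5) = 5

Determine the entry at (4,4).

5

B is a freebie; hence (1,4) = 6.
Cage p is a single given cell, which forces (1,5) = 5.
6 is placed in column 4, which forces (2,4) = 1.
Row 2 now contains 1; hence (2,5) = 6.
N is a freebie, leaving (5,2) = 6.
Cage o is a single given cell; hence (6,3) = 6.
The two cells of cage m must have sum 3, which forces (1,3) = 1.
Row 2 now contains 1, which forces (2,3) = 2.
The 4 cells of cage f must have sum 17, leaving (3,2) = 5.
Cage d needs two cells with sum 8, so (2,1) = 5.
5 is placed in column 2; hence (2,2) = 3.
Row 2 already has 3; hence (2,6) = 4.
Cage j has product 12, leaving (3,6) = 1.
4 is placed in column 6, leaving (1,6) = 3.
Row 3 needs a 6, and only (3,1) is open for it.
Row 3 needs a 3, and only (3,3) is open for it.
In row 4, 6 can only go at (4,6), so (4,6) = 6.
Cage i has product 60, which forces (4,5) = 1.
The 3 cells of cage e must have sum 11; hence (4,1) = 3.
Cage e has sum 11, which forces (4,2) = 2.
Row 4 already has 2, leaving (4,4) = 5.
2 is placed in column 2, which forces (6,2) = 1.
Cage k's pair has sum 6, which forces (1,1) = 2.
2 is placed in column 2, so (1,2) = 4.
Row 4 now contains 5, so (4,3) = 4.
Cage h needs product 4, leaving (5,1) = 1.
Cage f needs sum 17, so (5,3) = 5.
Cage i needs product 60, leaving (5,6) = 2.
Row 6 already has 1; hence (6,1) = 4.
4 is placed in row 6, which forces (6,5) = 3.
Column 6 now contains 2, leaving (6,6) = 5.
The 3 cells of cage c must have sum 9, which forces (5,4) = 3.
Column 5 now contains 3, which forces (5,5) = 4.
3 is placed in row 6, leaving (6,4) = 2.
2 is placed in column 4, which forces (3,4) = 4.
4 is placed in column 5, so (3,5) = 2.
Filled in: 2 4 1 6 5 3 / 5 3 2 1 6 4 / 6 5 3 4 2 1 / 3 2 4 5 1 6 / 1 6 5 3 4 2 / 4 1 6 2 3 5.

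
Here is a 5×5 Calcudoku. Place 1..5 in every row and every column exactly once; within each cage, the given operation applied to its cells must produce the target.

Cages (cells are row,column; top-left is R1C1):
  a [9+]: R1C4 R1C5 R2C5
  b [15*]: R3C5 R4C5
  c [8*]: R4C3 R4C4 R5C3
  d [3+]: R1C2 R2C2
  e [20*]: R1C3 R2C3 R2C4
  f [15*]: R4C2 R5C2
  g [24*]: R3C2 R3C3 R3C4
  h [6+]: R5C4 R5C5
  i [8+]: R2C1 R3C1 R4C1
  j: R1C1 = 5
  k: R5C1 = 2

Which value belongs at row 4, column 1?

Cage j is given, leaving R1C1 = 5.
Cage k is given, so R5C1 = 2.
The only place for 1 in row 3 is R3C1.
Row 3 needs a 5, and only R3C5 is open for it.
5 is placed in column 5, so R4C5 = 3.
Cage h needs two cells with sum 6, which forces R5C4 = 5.
5 is placed in column 5, which forces R5C5 = 1.
Cage a has sum 9, which forces R1C4 = 3.
Cage i needs sum 8, so R2C1 = 3.
The 3 cells of cage e must have product 20, which forces R2C3 = 5.
3 is placed in row 4, so R4C1 = 4.
3 is placed in row 4, leaving R4C2 = 5.
Row 5 already has 5; hence R5C2 = 3.
Row 5 already has 1; hence R5C3 = 4.
Cage g needs product 24, leaving R3C3 = 3.
The only place for 4 in row 1 is R1C5.
Column 5 now contains 4, so R2C5 = 2.
The two cells of cage d must have sum 3; hence R1C2 = 2.
Cage e has product 20, so R1C3 = 1.
Row 2 now contains 2, leaving R2C2 = 1.
Row 2 now contains 2, so R2C4 = 4.
Column 2 now contains 2, leaving R3C2 = 4.
4 is placed in column 4, which forces R3C4 = 2.
1 is placed in column 3, so R4C3 = 2.
2 is placed in column 4, so R4C4 = 1.
Filled in: 5 2 1 3 4 / 3 1 5 4 2 / 1 4 3 2 5 / 4 5 2 1 3 / 2 3 4 5 1.

4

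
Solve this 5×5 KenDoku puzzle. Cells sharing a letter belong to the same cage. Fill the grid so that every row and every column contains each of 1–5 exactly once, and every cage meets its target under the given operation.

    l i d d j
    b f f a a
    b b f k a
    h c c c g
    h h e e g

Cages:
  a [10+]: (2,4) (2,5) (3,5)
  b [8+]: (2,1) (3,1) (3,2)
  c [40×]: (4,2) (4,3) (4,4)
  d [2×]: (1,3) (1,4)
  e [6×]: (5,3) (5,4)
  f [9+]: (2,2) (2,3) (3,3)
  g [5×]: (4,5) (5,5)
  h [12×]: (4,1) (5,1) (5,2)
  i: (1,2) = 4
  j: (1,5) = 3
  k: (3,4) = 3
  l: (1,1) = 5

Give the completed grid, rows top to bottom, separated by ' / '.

L is a freebie; hence (1,1) = 5.
Cage i is a single given cell, so (1,2) = 4.
J is a freebie, which forces (1,5) = 3.
Cage k is given; hence (3,4) = 3.
Column 4 already has 3, so (5,4) = 2.
Cage d needs two cells with product 2; hence (1,3) = 2.
Column 4 now contains 2, which forces (1,4) = 1.
2 is placed in row 5, leaving (5,3) = 3.
Cage f needs sum 9, which forces (2,2) = 3.
Cage h has product 12, so (4,1) = 3.
Cage c needs product 40, so (4,2) = 2.
Cage h needs product 12, so (5,1) = 4.
3 is placed in row 5, so (5,2) = 1.
Row 5 now contains 1; hence (5,5) = 5.
Column 2 now contains 1; hence (3,2) = 5.
Row 3 now contains 5, leaving (3,3) = 1.
1 is placed in row 3, which forces (3,5) = 4.
Column 5 already has 5, so (4,5) = 1.
Cage b needs sum 8; hence (2,1) = 1.
1 is placed in column 3, so (2,3) = 5.
Cage a has sum 10, so (2,4) = 4.
1 is placed in column 5, leaving (2,5) = 2.
1 is placed in row 3, so (3,1) = 2.
Column 3 now contains 5, leaving (4,3) = 4.
Column 4 now contains 4; hence (4,4) = 5.

5 4 2 1 3 / 1 3 5 4 2 / 2 5 1 3 4 / 3 2 4 5 1 / 4 1 3 2 5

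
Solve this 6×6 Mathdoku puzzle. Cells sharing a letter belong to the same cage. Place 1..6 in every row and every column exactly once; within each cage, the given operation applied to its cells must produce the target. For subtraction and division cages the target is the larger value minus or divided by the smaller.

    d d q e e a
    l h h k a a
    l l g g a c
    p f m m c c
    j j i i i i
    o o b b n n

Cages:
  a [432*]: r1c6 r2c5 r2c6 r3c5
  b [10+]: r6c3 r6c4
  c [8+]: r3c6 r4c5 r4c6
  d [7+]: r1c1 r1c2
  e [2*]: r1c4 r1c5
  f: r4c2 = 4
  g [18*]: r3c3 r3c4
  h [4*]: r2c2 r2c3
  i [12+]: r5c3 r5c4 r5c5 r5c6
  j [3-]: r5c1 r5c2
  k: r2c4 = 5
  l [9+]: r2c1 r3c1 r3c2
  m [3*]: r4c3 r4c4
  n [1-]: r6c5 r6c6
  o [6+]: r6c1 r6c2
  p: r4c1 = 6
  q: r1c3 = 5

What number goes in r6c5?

3

Q is a freebie, which forces r1c3 = 5.
K is a freebie, which forces r2c4 = 5.
P is a freebie; hence r4c1 = 6.
F is a freebie, which forces r4c2 = 4.
Column 2 already has 4, which forces r2c2 = 1.
Cage h needs two cells with product 4, which forces r2c3 = 4.
Column 3 already has 4, leaving r6c3 = 6.
Row 6 already has 6, which forces r6c4 = 4.
Column 3 now contains 6, so r3c3 = 3.
Cage g needs two cells with product 18; hence r3c4 = 6.
Row 3 already has 6; hence r3c5 = 4.
Column 3 now contains 3; hence r4c3 = 1.
Row 4 now contains 1, leaving r4c4 = 3.
Column 3 already has 1, leaving r5c3 = 2.
Row 5 now contains 2; hence r5c4 = 1.
The two cells of cage o must have sum 6; hence r6c1 = 1.
Cage o needs two cells with sum 6; hence r6c2 = 5.
Column 1 already has 1, leaving r1c1 = 4.
Cage d needs two cells with sum 7, which forces r1c2 = 3.
Column 4 already has 1, so r1c4 = 2.
Cage e's pair has product 2, leaving r1c5 = 1.
Cage a has product 432, which forces r1c6 = 6.
The 3 cells of cage l must have sum 9, so r2c1 = 2.
The 4 cells of cage a must have product 432, leaving r2c5 = 6.
Cage a needs product 432; hence r2c6 = 3.
Column 1 already has 1, so r3c1 = 5.
Column 2 now contains 5, so r3c2 = 2.
Cage c has sum 8; hence r3c6 = 1.
Cage j needs two cells with difference 3, leaving r5c1 = 3.
Column 2 now contains 5, which forces r5c2 = 6.
3 is placed in row 5, which forces r5c5 = 5.
Column 6 now contains 3, so r5c6 = 4.
Column 6 now contains 3; hence r6c6 = 2.
5 is placed in column 5, so r4c5 = 2.
Column 6 now contains 2, leaving r4c6 = 5.
Row 6 already has 2, so r6c5 = 3.
The full grid is 4 3 5 2 1 6 / 2 1 4 5 6 3 / 5 2 3 6 4 1 / 6 4 1 3 2 5 / 3 6 2 1 5 4 / 1 5 6 4 3 2.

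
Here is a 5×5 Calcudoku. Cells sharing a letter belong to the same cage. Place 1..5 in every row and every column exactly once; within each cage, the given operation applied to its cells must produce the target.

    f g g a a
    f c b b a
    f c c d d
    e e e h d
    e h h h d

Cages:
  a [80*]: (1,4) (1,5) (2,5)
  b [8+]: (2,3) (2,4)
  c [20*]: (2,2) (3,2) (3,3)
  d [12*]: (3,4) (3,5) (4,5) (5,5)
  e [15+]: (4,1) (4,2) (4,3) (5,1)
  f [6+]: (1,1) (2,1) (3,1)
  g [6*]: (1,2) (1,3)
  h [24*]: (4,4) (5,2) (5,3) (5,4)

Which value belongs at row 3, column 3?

Cage a has product 80; hence (1,4) = 4.
The 3 cells of cage a must have product 80, which forces (1,5) = 5.
The 3 cells of cage a must have product 80, leaving (2,5) = 4.
The 4 cells of cage d must have product 12; hence (3,4) = 2.
Row 1 needs a 1, and only (1,1) is open for it.
Cage f needs sum 6, so (2,1) = 2.
Column 1 already has 1, leaving (3,1) = 3.
Row 3 now contains 3, which forces (3,5) = 1.
The 3 cells of cage c must have product 20, which forces (2,2) = 1.
In row 5, 1 can only go at (5,4), so (5,4) = 1.
1 is placed in column 4, which forces (4,4) = 3.
3 is placed in row 4, so (4,5) = 2.
Column 5 now contains 2, so (5,5) = 3.
Cage b's pair has sum 8; hence (2,3) = 3.
Column 4 already has 3, so (2,4) = 5.
The 4 cells of cage e must have sum 15, leaving (4,1) = 4.
The 4 cells of cage e must have sum 15; hence (4,2) = 5.
Cage e has sum 15, which forces (4,3) = 1.
Cage e needs sum 15; hence (5,1) = 5.
The two cells of cage g must have product 6; hence (1,2) = 3.
Column 3 already has 3; hence (1,3) = 2.
Column 2 now contains 5; hence (3,2) = 4.
The 3 cells of cage c must have product 20, which forces (3,3) = 5.
4 is placed in column 2, which forces (5,2) = 2.
2 is placed in column 3; hence (5,3) = 4.
The full grid is 1 3 2 4 5 / 2 1 3 5 4 / 3 4 5 2 1 / 4 5 1 3 2 / 5 2 4 1 3.

5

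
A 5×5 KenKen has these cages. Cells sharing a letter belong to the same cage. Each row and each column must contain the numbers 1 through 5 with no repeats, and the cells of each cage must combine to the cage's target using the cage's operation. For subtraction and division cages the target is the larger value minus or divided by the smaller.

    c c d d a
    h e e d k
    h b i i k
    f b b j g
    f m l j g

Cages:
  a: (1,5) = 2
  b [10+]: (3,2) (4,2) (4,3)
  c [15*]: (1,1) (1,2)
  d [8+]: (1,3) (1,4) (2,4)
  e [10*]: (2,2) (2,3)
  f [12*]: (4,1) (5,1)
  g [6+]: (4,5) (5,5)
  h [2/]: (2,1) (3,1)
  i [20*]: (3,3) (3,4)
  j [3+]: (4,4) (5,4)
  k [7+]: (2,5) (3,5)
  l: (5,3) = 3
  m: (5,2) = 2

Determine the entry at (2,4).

A is a freebie, which forces (1,5) = 2.
M is a freebie, so (5,2) = 2.
Cage l is a single given cell, which forces (5,3) = 3.
2 is placed in row 5; hence (5,4) = 1.
Cage d has sum 8, which forces (1,3) = 1.
2 is placed in column 2, leaving (2,2) = 5.
Cage e needs two cells with product 10, which forces (2,3) = 2.
Cage f needs two cells with product 12, which forces (4,1) = 3.
1 is placed in column 4; hence (4,4) = 2.
The two cells of cage g must have sum 6; hence (4,5) = 1.
Row 5 now contains 3; hence (5,1) = 4.
Cage g's pair has sum 6, which forces (5,5) = 5.
3 is placed in column 1, which forces (1,1) = 5.
Column 2 already has 5; hence (1,2) = 3.
Row 1 already has 3, so (1,4) = 4.
Column 1 already has 4; hence (2,1) = 1.
Column 4 now contains 4, so (2,4) = 3.
Row 2 already has 3, which forces (2,5) = 4.
Cage h's pair has quotient 2, which forces (3,1) = 2.
The 3 cells of cage b must have sum 10, so (3,2) = 1.
Column 4 now contains 4; hence (3,4) = 5.
Column 5 already has 4, which forces (3,5) = 3.
1 is placed in row 4, leaving (4,2) = 4.
The 3 cells of cage b must have sum 10; hence (4,3) = 5.
Row 3 now contains 5, which forces (3,3) = 4.
Filled in: 5 3 1 4 2 / 1 5 2 3 4 / 2 1 4 5 3 / 3 4 5 2 1 / 4 2 3 1 5.

3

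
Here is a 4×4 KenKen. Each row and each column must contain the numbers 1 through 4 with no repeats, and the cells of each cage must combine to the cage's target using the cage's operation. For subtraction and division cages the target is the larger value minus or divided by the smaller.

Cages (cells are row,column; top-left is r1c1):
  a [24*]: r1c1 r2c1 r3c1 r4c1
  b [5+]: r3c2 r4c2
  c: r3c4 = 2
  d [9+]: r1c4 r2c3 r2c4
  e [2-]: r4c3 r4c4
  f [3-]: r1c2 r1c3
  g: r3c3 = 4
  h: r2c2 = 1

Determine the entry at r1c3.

1

Cage h is a single given cell, leaving r2c2 = 1.
G is a freebie, leaving r3c3 = 4.
C is a freebie; hence r3c4 = 2.
Column 2 now contains 1, which forces r1c2 = 4.
Column 3 now contains 4, which forces r1c3 = 1.
Row 1 now contains 4, which forces r1c4 = 3.
Cage d has sum 9, so r2c3 = 2.
Column 4 already has 3, leaving r2c4 = 4.
2 is placed in row 3, which forces r3c2 = 3.
Cage b needs two cells with sum 5, which forces r4c2 = 2.
2 is placed in column 3, so r4c3 = 3.
Column 4 now contains 4, which forces r4c4 = 1.
Row 1 already has 3; hence r1c1 = 2.
Row 2 now contains 4; hence r2c1 = 3.
3 is placed in row 3, which forces r3c1 = 1.
Row 4 now contains 1, leaving r4c1 = 4.
Filled in: 2 4 1 3 / 3 1 2 4 / 1 3 4 2 / 4 2 3 1.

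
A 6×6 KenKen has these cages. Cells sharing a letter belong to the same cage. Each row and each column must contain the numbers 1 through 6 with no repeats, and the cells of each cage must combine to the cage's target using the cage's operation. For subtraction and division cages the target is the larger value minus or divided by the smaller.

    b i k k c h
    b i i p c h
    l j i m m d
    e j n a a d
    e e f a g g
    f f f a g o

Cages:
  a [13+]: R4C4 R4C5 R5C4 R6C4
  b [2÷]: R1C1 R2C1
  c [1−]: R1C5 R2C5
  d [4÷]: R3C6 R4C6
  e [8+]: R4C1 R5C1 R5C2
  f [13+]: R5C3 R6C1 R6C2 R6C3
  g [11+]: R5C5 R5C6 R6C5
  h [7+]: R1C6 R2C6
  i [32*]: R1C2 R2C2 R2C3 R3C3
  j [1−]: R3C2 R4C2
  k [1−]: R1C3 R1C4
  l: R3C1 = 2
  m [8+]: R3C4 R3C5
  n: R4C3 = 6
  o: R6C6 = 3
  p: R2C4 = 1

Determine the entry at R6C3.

Cage p is a single given cell, which forces R2C4 = 1.
Cage l is a single given cell, so R3C1 = 2.
N is a freebie, which forces R4C3 = 6.
Cage o is a single given cell, leaving R6C6 = 3.
In row 3, 6 can only go at R3C2, so R3C2 = 6.
Cage j needs two cells with difference 1, leaving R4C2 = 5.
In column 2, 3 can only go at R5C2, so R5C2 = 3.
In row 4, 3 can only go at R4C4, so R4C4 = 3.
Column 4 now contains 3, so R3C4 = 5.
The two cells of cage m must have sum 8, which forces R3C5 = 3.
Row 2 needs a 3, and only R2C1 is open for it.
Column 1 already has 3, so R1C1 = 6.
In row 1, 3 can only go at R1C3, so R1C3 = 3.
In row 4, 2 can only go at R4C5, so R4C5 = 2.
Column 1 needs a 5, and only R6C1 is open for it.
The only place for 5 in column 3 is R5C3.
The only place for 2 in row 5 is R5C4.
Column 4 now contains 2, leaving R1C4 = 4.
Row 1 already has 4, leaving R1C5 = 5.
Column 4 now contains 2, so R6C4 = 6.
Row 1 already has 4; hence R1C2 = 1.
1 is placed in row 1, so R1C6 = 2.
Cage i has product 32, leaving R2C2 = 4.
The 4 cells of cage i must have product 32, so R2C3 = 2.
4 is placed in row 2, which forces R2C5 = 6.
Row 2 already has 6; hence R2C6 = 5.
Cage i has product 32, so R3C3 = 4.
4 is placed in row 3, which forces R3C6 = 1.
Column 6 now contains 1, so R4C6 = 4.
Column 6 already has 4, leaving R5C6 = 6.
Column 2 now contains 1, so R6C2 = 2.
Column 3 now contains 2, so R6C3 = 1.
1 is placed in row 6, leaving R6C5 = 4.
Row 4 already has 4, which forces R4C1 = 1.
The 3 cells of cage e must have sum 8, so R5C1 = 4.
4 is placed in column 5, leaving R5C5 = 1.
Completed grid: 6 1 3 4 5 2 / 3 4 2 1 6 5 / 2 6 4 5 3 1 / 1 5 6 3 2 4 / 4 3 5 2 1 6 / 5 2 1 6 4 3.

1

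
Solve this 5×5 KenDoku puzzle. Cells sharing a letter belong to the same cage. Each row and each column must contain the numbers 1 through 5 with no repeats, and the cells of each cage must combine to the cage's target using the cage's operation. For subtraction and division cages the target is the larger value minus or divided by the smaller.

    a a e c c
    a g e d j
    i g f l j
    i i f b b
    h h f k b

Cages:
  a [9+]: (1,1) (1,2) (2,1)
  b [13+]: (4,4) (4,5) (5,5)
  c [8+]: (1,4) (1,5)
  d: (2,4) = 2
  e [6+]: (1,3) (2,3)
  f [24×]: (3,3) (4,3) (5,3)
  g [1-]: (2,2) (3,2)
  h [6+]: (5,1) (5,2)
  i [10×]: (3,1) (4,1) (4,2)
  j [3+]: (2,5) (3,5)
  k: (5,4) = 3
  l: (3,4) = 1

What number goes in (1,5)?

3

D is a freebie; hence (2,4) = 2.
2 is placed in row 2; hence (2,5) = 1.
Cage l is a single given cell, leaving (3,4) = 1.
1 is placed in column 5, leaving (3,5) = 2.
Cage k is given, so (5,4) = 3.
3 is placed in column 4; hence (1,4) = 5.
Cage c's pair has sum 8; hence (1,5) = 3.
2 is placed in row 3, which forces (3,1) = 5.
5 is placed in column 4, which forces (4,4) = 4.
Column 5 now contains 3; hence (4,5) = 5.
5 is placed in column 5, leaving (5,5) = 4.
Cage f has product 24, leaving (3,3) = 4.
Cage f needs product 24, which forces (4,3) = 3.
Cage h needs two cells with sum 6, leaving (5,1) = 1.
Cage h needs two cells with sum 6; hence (5,2) = 5.
4 is placed in row 5, leaving (5,3) = 2.
Column 3 already has 2, which forces (1,3) = 1.
The 3 cells of cage a must have sum 9, which forces (2,1) = 3.
The two cells of cage g must have difference 1, so (2,2) = 4.
Column 3 already has 4, leaving (2,3) = 5.
Row 3 already has 4, which forces (3,2) = 3.
Column 1 now contains 1, leaving (4,1) = 2.
The 3 cells of cage i must have product 10, so (4,2) = 1.
2 is placed in column 1, so (1,1) = 4.
Column 2 now contains 4; hence (1,2) = 2.
The full grid is 4 2 1 5 3 / 3 4 5 2 1 / 5 3 4 1 2 / 2 1 3 4 5 / 1 5 2 3 4.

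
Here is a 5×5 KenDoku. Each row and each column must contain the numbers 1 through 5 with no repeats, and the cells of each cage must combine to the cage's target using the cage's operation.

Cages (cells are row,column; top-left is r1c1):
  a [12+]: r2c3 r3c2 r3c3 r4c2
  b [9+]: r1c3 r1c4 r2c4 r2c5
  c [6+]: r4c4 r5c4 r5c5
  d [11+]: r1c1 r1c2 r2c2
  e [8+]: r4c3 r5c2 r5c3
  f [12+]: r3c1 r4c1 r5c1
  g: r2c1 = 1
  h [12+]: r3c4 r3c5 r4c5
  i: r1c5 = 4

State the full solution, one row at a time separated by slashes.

I is a freebie; hence r1c5 = 4.
Cage g is a single given cell; hence r2c1 = 1.
The only place for 2 in column 1 is r1c1.
Cage d needs sum 11, so r1c2 = 5.
The 3 cells of cage d must have sum 11; hence r2c2 = 4.
Row 2 needs a 5, and only r2c3 is open for it.
In row 3, 1 can only go at r3c2, so r3c2 = 1.
The only place for 2 in row 3 is r3c5.
Cage b has sum 9, leaving r2c4 = 2.
Column 5 already has 2, so r2c5 = 3.
Cage h has sum 12, so r3c4 = 5.
The 3 cells of cage h must have sum 12; hence r4c5 = 5.
Column 5 now contains 3, leaving r5c5 = 1.
Cage c needs sum 6, so r4c4 = 1.
The 3 cells of cage f must have sum 12, so r5c1 = 5.
The 3 cells of cage c must have sum 6; hence r5c4 = 4.
Cage b has sum 9, which forces r1c3 = 1.
Column 4 already has 1, which forces r1c4 = 3.
Cage e has sum 8, leaving r4c3 = 3.
Cage e needs sum 8; hence r5c2 = 3.
4 is placed in row 5, which forces r5c3 = 2.
The 3 cells of cage f must have sum 12, leaving r3c1 = 3.
Column 3 already has 3, which forces r3c3 = 4.
Row 4 now contains 3; hence r4c1 = 4.
Row 4 now contains 3; hence r4c2 = 2.

2 5 1 3 4 / 1 4 5 2 3 / 3 1 4 5 2 / 4 2 3 1 5 / 5 3 2 4 1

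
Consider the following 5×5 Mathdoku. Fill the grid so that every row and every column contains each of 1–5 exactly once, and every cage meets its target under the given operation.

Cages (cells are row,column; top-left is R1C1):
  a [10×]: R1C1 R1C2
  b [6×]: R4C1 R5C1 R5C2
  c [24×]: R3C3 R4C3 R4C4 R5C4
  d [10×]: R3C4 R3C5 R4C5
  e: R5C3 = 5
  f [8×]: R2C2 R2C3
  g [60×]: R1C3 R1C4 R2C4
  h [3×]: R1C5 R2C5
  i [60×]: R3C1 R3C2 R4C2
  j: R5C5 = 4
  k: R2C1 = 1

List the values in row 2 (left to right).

1 4 2 5 3

K is a freebie, leaving R2C1 = 1.
1 is placed in row 2, leaving R2C5 = 3.
Cage e is given; hence R5C3 = 5.
Cage j is given; hence R5C5 = 4.
Column 5 now contains 3; hence R1C5 = 1.
The 3 cells of cage b must have product 6, which forces R5C2 = 1.
The 3 cells of cage d must have product 10, so R3C4 = 1.
Cage c needs product 24, leaving R4C3 = 1.
The only place for 5 in row 2 is R2C4.
Column 1 needs a 4, and only R3C1 is open for it.
Cage c needs product 24; hence R4C4 = 4.
Cage g needs product 60, leaving R1C3 = 4.
Column 4 already has 4; hence R1C4 = 3.
Column 3 already has 4, which forces R2C3 = 2.
Column 3 already has 2, so R3C3 = 3.
Column 4 now contains 3, leaving R5C4 = 2.
Row 2 already has 2, so R2C2 = 4.
3 is placed in row 3, which forces R3C2 = 5.
Row 3 already has 5; hence R3C5 = 2.
Cage b needs product 6, leaving R4C1 = 2.
Cage i has product 60, so R4C2 = 3.
Column 5 now contains 2, so R4C5 = 5.
2 is placed in row 5, leaving R5C1 = 3.
Column 1 already has 2; hence R1C1 = 5.
Column 2 now contains 5, leaving R1C2 = 2.
Completed grid: 5 2 4 3 1 / 1 4 2 5 3 / 4 5 3 1 2 / 2 3 1 4 5 / 3 1 5 2 4.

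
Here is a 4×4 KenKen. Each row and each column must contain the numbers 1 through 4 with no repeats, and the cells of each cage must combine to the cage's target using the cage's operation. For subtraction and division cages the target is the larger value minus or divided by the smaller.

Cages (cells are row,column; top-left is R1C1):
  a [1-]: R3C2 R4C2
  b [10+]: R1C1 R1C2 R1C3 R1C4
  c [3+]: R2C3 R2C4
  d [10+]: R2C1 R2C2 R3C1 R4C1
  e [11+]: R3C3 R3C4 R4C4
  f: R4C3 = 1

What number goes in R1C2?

The 3 cells of cage e must have sum 11, which forces R3C3 = 4.
Cage e has sum 11, so R3C4 = 3.
Cage f is given; hence R4C3 = 1.
The 3 cells of cage e must have sum 11, so R4C4 = 4.
1 is placed in column 3; hence R2C3 = 2.
The two cells of cage c must have sum 3, which forces R2C4 = 1.
2 is placed in column 3, which forces R1C3 = 3.
Column 4 already has 1, leaving R1C4 = 2.
Cage d has sum 10, which forces R3C1 = 1.
Row 3 now contains 1, so R3C2 = 2.
Cage d has sum 10; hence R4C1 = 2.
Column 2 now contains 2, which forces R4C2 = 3.
Column 1 already has 1; hence R1C1 = 4.
Cage b needs sum 10, leaving R1C2 = 1.
Cage d needs sum 10, leaving R2C1 = 3.
Column 2 now contains 3, so R2C2 = 4.
Filled in: 4 1 3 2 / 3 4 2 1 / 1 2 4 3 / 2 3 1 4.

1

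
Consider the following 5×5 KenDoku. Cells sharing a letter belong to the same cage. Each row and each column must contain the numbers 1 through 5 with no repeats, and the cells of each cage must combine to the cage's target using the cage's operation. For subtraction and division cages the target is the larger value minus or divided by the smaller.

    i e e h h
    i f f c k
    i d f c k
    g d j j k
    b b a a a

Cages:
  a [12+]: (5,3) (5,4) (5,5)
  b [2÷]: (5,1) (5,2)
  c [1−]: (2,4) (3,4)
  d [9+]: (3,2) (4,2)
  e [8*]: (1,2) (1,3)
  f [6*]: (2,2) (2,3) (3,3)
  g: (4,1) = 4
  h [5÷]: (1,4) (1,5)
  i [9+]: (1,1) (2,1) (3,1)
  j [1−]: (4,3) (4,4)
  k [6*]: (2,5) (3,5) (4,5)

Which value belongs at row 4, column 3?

G is a freebie, leaving (4,1) = 4.
Row 4 now contains 4, so (4,2) = 5.
Column 2 already has 5, leaving (3,2) = 4.
Column 2 already has 4, which forces (1,2) = 2.
The two cells of cage e must have product 8, which forces (1,3) = 4.
2 is placed in column 2, which forces (5,2) = 1.
Column 2 already has 1, so (2,2) = 3.
Row 5 now contains 1, leaving (5,1) = 2.
In row 1, 3 can only go at (1,1), so (1,1) = 3.
Row 2 needs a 4, and only (2,4) is open for it.
Cage a has sum 12, so (5,5) = 4.
The only place for 5 in row 2 is (2,1).
Column 1 already has 5, which forces (3,1) = 1.
Row 3 already has 1, leaving (3,3) = 2.
Row 3 already has 2; hence (3,5) = 3.
Column 3 already has 2, which forces (2,3) = 1.
1 is placed in row 2; hence (2,5) = 2.
Row 3 now contains 3, so (3,4) = 5.
1 is placed in column 3; hence (4,3) = 3.
The two cells of cage j must have difference 1; hence (4,4) = 2.
Column 5 now contains 2, so (4,5) = 1.
Column 3 now contains 3, which forces (5,3) = 5.
Column 4 already has 5, so (5,4) = 3.
Column 4 already has 5, leaving (1,4) = 1.
Column 5 now contains 1; hence (1,5) = 5.
Completed grid: 3 2 4 1 5 / 5 3 1 4 2 / 1 4 2 5 3 / 4 5 3 2 1 / 2 1 5 3 4.

3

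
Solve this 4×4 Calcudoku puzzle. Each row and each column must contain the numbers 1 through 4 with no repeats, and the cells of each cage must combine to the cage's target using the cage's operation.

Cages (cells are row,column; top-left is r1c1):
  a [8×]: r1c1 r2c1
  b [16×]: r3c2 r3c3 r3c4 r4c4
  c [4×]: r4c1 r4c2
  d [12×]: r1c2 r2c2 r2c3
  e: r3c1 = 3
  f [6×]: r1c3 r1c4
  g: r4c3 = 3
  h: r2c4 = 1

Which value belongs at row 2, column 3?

Cage h is a single given cell, leaving r2c4 = 1.
Cage e is a single given cell, leaving r3c1 = 3.
Column 4 already has 1; hence r3c4 = 4.
Cage g is a single given cell, which forces r4c3 = 3.
Cage b needs product 16, leaving r4c4 = 2.
Column 3 already has 3; hence r1c3 = 2.
Column 4 now contains 2, leaving r1c4 = 3.
Cage d needs product 12; hence r2c2 = 3.
Column 3 already has 2; hence r2c3 = 4.
Column 3 already has 2, which forces r3c3 = 1.
Row 1 already has 2, so r1c1 = 4.
Row 1 already has 2, leaving r1c2 = 1.
Row 2 now contains 4, which forces r2c1 = 2.
Row 3 already has 1; hence r3c2 = 2.
Column 1 now contains 4, so r4c1 = 1.
1 is placed in column 2, so r4c2 = 4.
Completed grid: 4 1 2 3 / 2 3 4 1 / 3 2 1 4 / 1 4 3 2.

4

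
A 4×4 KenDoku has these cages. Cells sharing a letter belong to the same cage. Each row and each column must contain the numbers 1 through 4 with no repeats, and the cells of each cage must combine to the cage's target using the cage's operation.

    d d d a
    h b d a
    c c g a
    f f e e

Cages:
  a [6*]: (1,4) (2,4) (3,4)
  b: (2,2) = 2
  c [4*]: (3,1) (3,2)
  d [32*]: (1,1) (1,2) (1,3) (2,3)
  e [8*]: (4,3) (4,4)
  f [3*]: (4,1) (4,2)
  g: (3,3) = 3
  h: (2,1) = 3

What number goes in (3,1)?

Cage h is given, leaving (2,1) = 3.
Cage b is given, leaving (2,2) = 2.
The 4 cells of cage d must have product 32, leaving (2,3) = 4.
2 is placed in row 2, so (2,4) = 1.
Cage g is given, which forces (3,3) = 3.
Row 3 already has 3, so (3,4) = 2.
Column 1 already has 3, which forces (4,1) = 1.
1 is placed in row 4; hence (4,2) = 3.
Column 3 now contains 4, leaving (4,3) = 2.
2 is placed in column 4, so (4,4) = 4.
Cage d needs product 32, leaving (1,1) = 2.
Cage d needs product 32, so (1,2) = 4.
Column 3 now contains 2, leaving (1,3) = 1.
2 is placed in column 4, leaving (1,4) = 3.
Column 1 already has 1, so (3,1) = 4.
Cage c's pair has product 4; hence (3,2) = 1.
Completed grid: 2 4 1 3 / 3 2 4 1 / 4 1 3 2 / 1 3 2 4.

4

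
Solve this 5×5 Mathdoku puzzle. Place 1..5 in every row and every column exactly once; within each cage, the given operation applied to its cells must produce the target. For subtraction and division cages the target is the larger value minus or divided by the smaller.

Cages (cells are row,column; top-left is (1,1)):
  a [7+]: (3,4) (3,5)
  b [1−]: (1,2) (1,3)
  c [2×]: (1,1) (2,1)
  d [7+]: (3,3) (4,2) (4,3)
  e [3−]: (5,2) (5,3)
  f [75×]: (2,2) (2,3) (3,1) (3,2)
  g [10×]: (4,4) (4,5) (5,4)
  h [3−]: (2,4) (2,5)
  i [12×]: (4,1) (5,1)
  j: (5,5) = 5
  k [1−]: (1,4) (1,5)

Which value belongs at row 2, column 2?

Cage j is a single given cell, leaving (5,5) = 5.
Cage g needs product 10, so (4,4) = 5.
Row 2 needs a 2, and only (2,1) is open for it.
Column 1 already has 2, so (1,1) = 1.
In row 3, 2 can only go at (3,3), so (3,3) = 2.
In row 3, 1 can only go at (3,2), so (3,2) = 1.
The 4 cells of cage f must have product 75, so (3,1) = 5.
Column 2 already has 1, which forces (5,2) = 4.
Cage e's pair has difference 3, which forces (5,3) = 1.
Row 5 already has 1, which forces (5,4) = 2.
The two cells of cage i must have product 12, so (4,1) = 4.
Column 2 already has 4; hence (4,2) = 2.
Column 3 now contains 1, leaving (4,3) = 3.
The 3 cells of cage g must have product 10; hence (4,5) = 1.
Row 5 already has 4, so (5,1) = 3.
Column 3 already has 3, so (1,3) = 4.
Row 1 now contains 4, so (1,4) = 3.
Row 1 now contains 3, so (1,5) = 2.
Cage f needs product 75; hence (2,2) = 3.
Column 3 already has 3, leaving (2,3) = 5.
Cage h needs two cells with difference 3, which forces (2,4) = 1.
Column 5 already has 1, which forces (2,5) = 4.
3 is placed in column 4; hence (3,4) = 4.
Column 5 now contains 4, which forces (3,5) = 3.
Row 1 now contains 3, so (1,2) = 5.
Filled in: 1 5 4 3 2 / 2 3 5 1 4 / 5 1 2 4 3 / 4 2 3 5 1 / 3 4 1 2 5.

3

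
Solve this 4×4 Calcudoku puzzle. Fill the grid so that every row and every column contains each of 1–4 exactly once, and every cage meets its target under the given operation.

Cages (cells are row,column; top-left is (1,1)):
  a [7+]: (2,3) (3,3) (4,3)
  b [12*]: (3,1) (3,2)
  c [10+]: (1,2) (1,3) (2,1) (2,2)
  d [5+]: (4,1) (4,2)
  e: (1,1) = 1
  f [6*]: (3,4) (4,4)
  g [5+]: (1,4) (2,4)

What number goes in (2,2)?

Cage e is a single given cell; hence (1,1) = 1.
Row 3 needs a 1, and only (3,3) is open for it.
Row 3 needs a 2, and only (3,4) is open for it.
Cage g needs two cells with sum 5; hence (1,4) = 4.
Cage g needs two cells with sum 5, so (2,4) = 1.
Column 4 already has 2, which forces (4,4) = 3.
The two cells of cage d must have sum 5, so (4,1) = 4.
Cage d's pair has sum 5, so (4,2) = 1.
4 is placed in row 4, leaving (4,3) = 2.
The 4 cells of cage c must have sum 10, which forces (1,2) = 2.
2 is placed in column 3, so (1,3) = 3.
The 4 cells of cage c must have sum 10, so (2,1) = 2.
Cage c needs sum 10; hence (2,2) = 3.
2 is placed in column 3, so (2,3) = 4.
4 is placed in column 1, which forces (3,1) = 3.
The two cells of cage b must have product 12, leaving (3,2) = 4.
Completed grid: 1 2 3 4 / 2 3 4 1 / 3 4 1 2 / 4 1 2 3.

3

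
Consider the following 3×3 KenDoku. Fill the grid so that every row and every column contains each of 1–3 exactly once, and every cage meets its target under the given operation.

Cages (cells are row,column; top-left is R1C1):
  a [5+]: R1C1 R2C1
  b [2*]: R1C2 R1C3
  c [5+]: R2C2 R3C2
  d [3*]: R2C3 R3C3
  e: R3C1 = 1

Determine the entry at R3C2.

Cage e is a single given cell; hence R3C1 = 1.
Row 3 already has 1, which forces R3C3 = 3.
The two cells of cage c must have sum 5, leaving R2C2 = 3.
Column 3 now contains 3; hence R2C3 = 1.
Row 3 already has 3, which forces R3C2 = 2.
Cage a needs two cells with sum 5, which forces R1C1 = 3.
Column 2 already has 2, leaving R1C2 = 1.
Column 3 already has 1, which forces R1C3 = 2.
Row 2 already has 3; hence R2C1 = 2.
Filled in: 3 1 2 / 2 3 1 / 1 2 3.

2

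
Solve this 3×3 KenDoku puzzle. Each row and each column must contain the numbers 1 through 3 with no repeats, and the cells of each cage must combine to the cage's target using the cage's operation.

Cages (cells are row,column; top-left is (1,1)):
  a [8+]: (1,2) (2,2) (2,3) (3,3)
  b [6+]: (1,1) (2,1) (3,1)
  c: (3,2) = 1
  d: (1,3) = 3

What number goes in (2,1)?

Cage d is a single given cell, which forces (1,3) = 3.
C is a freebie, leaving (3,2) = 1.
Row 3 now contains 1, so (3,3) = 2.
1 is placed in column 2, leaving (1,2) = 2.
Cage a has sum 8, leaving (2,2) = 3.
Column 3 now contains 2; hence (2,3) = 1.
Row 3 already has 2, which forces (3,1) = 3.
Row 1 already has 2; hence (1,1) = 1.
Row 2 already has 1, so (2,1) = 2.
Completed grid: 1 2 3 / 2 3 1 / 3 1 2.

2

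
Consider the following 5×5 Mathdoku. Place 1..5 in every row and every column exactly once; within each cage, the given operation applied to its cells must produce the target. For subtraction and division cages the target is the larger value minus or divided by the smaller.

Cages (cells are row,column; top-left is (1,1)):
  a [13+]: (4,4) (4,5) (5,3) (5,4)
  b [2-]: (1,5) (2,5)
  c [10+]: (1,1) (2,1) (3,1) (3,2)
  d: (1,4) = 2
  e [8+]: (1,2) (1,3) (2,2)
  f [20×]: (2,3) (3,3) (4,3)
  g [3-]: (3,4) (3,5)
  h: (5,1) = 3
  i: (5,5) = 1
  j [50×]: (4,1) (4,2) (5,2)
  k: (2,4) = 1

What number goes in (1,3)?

D is a freebie, leaving (1,4) = 2.
K is a freebie, so (2,4) = 1.
The 3 cells of cage j must have product 50, which forces (4,1) = 5.
Cage j has product 50, which forces (4,2) = 2.
H is a freebie, so (5,1) = 3.
Cage j needs product 50, which forces (5,2) = 5.
Row 5 now contains 5, leaving (5,4) = 4.
Cage i is a single given cell, so (5,5) = 1.
The 4 cells of cage c must have sum 10, which forces (3,2) = 3.
Column 4 now contains 4, leaving (3,4) = 5.
Cage g needs two cells with difference 3, leaving (3,5) = 2.
Column 4 now contains 4, so (4,4) = 3.
The 4 cells of cage a must have sum 13, which forces (4,5) = 4.
1 is placed in row 5, so (5,3) = 2.
Cage e needs sum 8; hence (1,2) = 1.
The 3 cells of cage e must have sum 8, so (1,3) = 3.
Row 1 now contains 3, leaving (1,5) = 5.
The 4 cells of cage c must have sum 10, so (2,1) = 2.
3 is placed in column 2, leaving (2,2) = 4.
Cage f needs product 20, leaving (2,3) = 5.
Column 5 already has 5, which forces (2,5) = 3.
Cage f needs product 20, so (3,3) = 4.
Row 4 now contains 4, leaving (4,3) = 1.
1 is placed in row 1; hence (1,1) = 4.
Row 3 already has 4, leaving (3,1) = 1.
Filled in: 4 1 3 2 5 / 2 4 5 1 3 / 1 3 4 5 2 / 5 2 1 3 4 / 3 5 2 4 1.

3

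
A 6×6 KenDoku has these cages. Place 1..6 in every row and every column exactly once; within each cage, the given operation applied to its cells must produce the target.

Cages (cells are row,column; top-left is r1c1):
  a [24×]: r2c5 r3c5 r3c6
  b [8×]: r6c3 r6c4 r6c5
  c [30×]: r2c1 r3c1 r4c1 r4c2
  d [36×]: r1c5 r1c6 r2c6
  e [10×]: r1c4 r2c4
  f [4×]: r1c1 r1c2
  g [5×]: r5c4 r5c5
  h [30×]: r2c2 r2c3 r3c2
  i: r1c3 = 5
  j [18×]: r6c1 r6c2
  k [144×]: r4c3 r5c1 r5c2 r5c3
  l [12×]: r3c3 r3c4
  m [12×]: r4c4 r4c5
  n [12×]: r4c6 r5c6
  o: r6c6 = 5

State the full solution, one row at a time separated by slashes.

1 4 5 2 3 6 / 3 6 1 5 4 2 / 2 5 4 3 6 1 / 5 1 3 6 2 4 / 4 2 6 1 5 3 / 6 3 2 4 1 5

I is a freebie; hence r1c3 = 5.
Row 1 now contains 5, leaving r1c4 = 2.
Column 4 already has 2, which forces r2c4 = 5.
5 is placed in column 4; hence r5c4 = 1.
Row 5 already has 1, so r5c5 = 5.
Column 4 already has 1, which forces r6c4 = 4.
O is a freebie, so r6c6 = 5.
Cage h has product 30; hence r3c2 = 5.
The 4 cells of cage c must have product 30; hence r4c1 = 5.
In row 2, 4 can only go at r2c5, so r2c5 = 4.
The two cells of cage m must have product 12, leaving r4c4 = 6.
Column 5 already has 4, which forces r4c5 = 2.
Column 5 already has 2, so r6c5 = 1.
The two cells of cage l must have product 12, leaving r3c3 = 4.
6 is placed in column 4; hence r3c4 = 3.
Row 3 already has 3, which forces r3c5 = 6.
Column 3 already has 4, leaving r4c3 = 3.
Row 4 already has 3, which forces r4c6 = 4.
Column 6 already has 4, so r5c6 = 3.
1 is placed in row 6, so r6c3 = 2.
Column 5 now contains 6, so r1c5 = 3.
Cage d needs product 36; hence r1c6 = 6.
Cage d has product 36, leaving r2c6 = 2.
Cage a needs product 24, so r3c6 = 1.
Row 4 already has 3, so r4c2 = 1.
Column 3 now contains 2, leaving r5c3 = 6.
Cage f's pair has product 4; hence r1c1 = 1.
Column 2 now contains 1, so r1c2 = 4.
The 4 cells of cage c must have product 30, so r2c1 = 3.
Column 2 now contains 1, which forces r2c2 = 6.
Column 3 already has 6, which forces r2c3 = 1.
1 is placed in row 3, which forces r3c1 = 2.
Column 1 now contains 2; hence r5c1 = 4.
Column 2 now contains 4, leaving r5c2 = 2.
3 is placed in column 1, leaving r6c1 = 6.
Column 2 already has 6; hence r6c2 = 3.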